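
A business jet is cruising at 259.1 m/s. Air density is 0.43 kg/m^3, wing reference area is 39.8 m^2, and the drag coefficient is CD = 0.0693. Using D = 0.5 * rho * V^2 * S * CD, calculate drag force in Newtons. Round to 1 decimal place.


Step 1: Dynamic pressure q = 0.5 * 0.43 * 259.1^2 = 14433.5542 Pa
Step 2: Drag D = q * S * CD = 14433.5542 * 39.8 * 0.0693
Step 3: D = 39809.8 N

39809.8


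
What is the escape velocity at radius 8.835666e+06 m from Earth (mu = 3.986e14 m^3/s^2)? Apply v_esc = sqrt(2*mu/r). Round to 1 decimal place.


Step 1: 2*mu/r = 2 * 3.986e14 / 8.835666e+06 = 90225230.3335
Step 2: v_esc = sqrt(90225230.3335) = 9498.7 m/s

9498.7


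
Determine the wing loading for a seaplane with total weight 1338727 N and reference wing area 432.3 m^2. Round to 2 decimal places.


Step 1: Wing loading = W / S = 1338727 / 432.3
Step 2: Wing loading = 3096.75 N/m^2

3096.75


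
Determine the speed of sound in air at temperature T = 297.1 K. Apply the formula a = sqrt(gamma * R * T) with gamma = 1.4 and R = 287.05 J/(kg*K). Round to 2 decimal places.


Step 1: gamma * R * T = 1.4 * 287.05 * 297.1 = 119395.577
Step 2: a = sqrt(119395.577) = 345.54 m/s

345.54


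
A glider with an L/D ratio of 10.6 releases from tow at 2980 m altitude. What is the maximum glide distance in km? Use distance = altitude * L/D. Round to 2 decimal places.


Step 1: Glide distance = altitude * L/D = 2980 * 10.6 = 31588.0 m
Step 2: Convert to km: 31588.0 / 1000 = 31.59 km

31.59


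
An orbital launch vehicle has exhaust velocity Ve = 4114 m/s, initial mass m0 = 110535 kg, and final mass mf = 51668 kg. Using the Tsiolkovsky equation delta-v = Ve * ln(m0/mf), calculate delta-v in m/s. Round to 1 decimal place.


Step 1: Mass ratio m0/mf = 110535 / 51668 = 2.139332
Step 2: ln(2.139332) = 0.760494
Step 3: delta-v = 4114 * 0.760494 = 3128.7 m/s

3128.7


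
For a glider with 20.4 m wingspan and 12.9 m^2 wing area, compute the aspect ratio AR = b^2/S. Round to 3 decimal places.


Step 1: b^2 = 20.4^2 = 416.16
Step 2: AR = 416.16 / 12.9 = 32.260

32.260


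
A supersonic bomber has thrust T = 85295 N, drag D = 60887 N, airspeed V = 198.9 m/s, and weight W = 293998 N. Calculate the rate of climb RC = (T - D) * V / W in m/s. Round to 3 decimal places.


Step 1: Excess thrust = T - D = 85295 - 60887 = 24408 N
Step 2: Excess power = 24408 * 198.9 = 4854751.2 W
Step 3: RC = 4854751.2 / 293998 = 16.513 m/s

16.513


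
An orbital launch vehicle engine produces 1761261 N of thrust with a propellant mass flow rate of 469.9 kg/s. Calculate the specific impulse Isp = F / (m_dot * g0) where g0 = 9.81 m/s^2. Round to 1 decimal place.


Step 1: m_dot * g0 = 469.9 * 9.81 = 4609.72
Step 2: Isp = 1761261 / 4609.72 = 382.1 s

382.1


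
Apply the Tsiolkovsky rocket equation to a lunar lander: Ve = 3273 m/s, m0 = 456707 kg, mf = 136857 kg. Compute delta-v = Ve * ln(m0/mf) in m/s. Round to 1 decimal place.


Step 1: Mass ratio m0/mf = 456707 / 136857 = 3.337111
Step 2: ln(3.337111) = 1.205105
Step 3: delta-v = 3273 * 1.205105 = 3944.3 m/s

3944.3


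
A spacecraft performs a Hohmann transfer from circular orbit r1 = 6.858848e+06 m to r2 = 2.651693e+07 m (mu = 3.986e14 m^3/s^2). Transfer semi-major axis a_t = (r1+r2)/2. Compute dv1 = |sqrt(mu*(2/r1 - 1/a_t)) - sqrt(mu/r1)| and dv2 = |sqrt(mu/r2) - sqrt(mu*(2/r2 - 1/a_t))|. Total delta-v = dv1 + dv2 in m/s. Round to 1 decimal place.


Step 1: Transfer semi-major axis a_t = (6.858848e+06 + 2.651693e+07) / 2 = 1.668789e+07 m
Step 2: v1 (circular at r1) = sqrt(mu/r1) = 7623.3 m/s
Step 3: v_t1 = sqrt(mu*(2/r1 - 1/a_t)) = 9609.57 m/s
Step 4: dv1 = |9609.57 - 7623.3| = 1986.27 m/s
Step 5: v2 (circular at r2) = 3877.1 m/s, v_t2 = 2485.6 m/s
Step 6: dv2 = |3877.1 - 2485.6| = 1391.5 m/s
Step 7: Total delta-v = 1986.27 + 1391.5 = 3377.8 m/s

3377.8


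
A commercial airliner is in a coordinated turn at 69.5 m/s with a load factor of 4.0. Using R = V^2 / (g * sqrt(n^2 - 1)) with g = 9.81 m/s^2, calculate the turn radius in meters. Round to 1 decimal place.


Step 1: V^2 = 69.5^2 = 4830.25
Step 2: n^2 - 1 = 4.0^2 - 1 = 15.0
Step 3: sqrt(15.0) = 3.872983
Step 4: R = 4830.25 / (9.81 * 3.872983) = 127.1 m

127.1


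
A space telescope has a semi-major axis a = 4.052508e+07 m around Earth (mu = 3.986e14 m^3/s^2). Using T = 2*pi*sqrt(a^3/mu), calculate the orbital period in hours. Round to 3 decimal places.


Step 1: a^3 / mu = 6.655361e+22 / 3.986e14 = 1.669684e+08
Step 2: sqrt(1.669684e+08) = 12921.6262 s
Step 3: T = 2*pi * 12921.6262 = 81188.97 s
Step 4: T in hours = 81188.97 / 3600 = 22.552 hours

22.552


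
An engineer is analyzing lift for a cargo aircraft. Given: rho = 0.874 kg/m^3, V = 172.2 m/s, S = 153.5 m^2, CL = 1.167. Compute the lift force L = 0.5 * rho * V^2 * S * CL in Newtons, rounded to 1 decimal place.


Step 1: Calculate dynamic pressure q = 0.5 * 0.874 * 172.2^2 = 0.5 * 0.874 * 29652.84 = 12958.2911 Pa
Step 2: Multiply by wing area and lift coefficient: L = 12958.2911 * 153.5 * 1.167
Step 3: L = 1989097.6808 * 1.167 = 2321277.0 N

2321277.0


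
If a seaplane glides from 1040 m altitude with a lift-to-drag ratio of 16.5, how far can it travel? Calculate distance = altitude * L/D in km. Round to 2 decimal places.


Step 1: Glide distance = altitude * L/D = 1040 * 16.5 = 17160.0 m
Step 2: Convert to km: 17160.0 / 1000 = 17.16 km

17.16


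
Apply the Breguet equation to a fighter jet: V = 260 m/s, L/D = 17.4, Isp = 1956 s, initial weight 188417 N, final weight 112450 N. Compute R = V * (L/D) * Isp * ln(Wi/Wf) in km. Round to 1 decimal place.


Step 1: Coefficient = V * (L/D) * Isp = 260 * 17.4 * 1956 = 8848944.0 m
Step 2: Wi/Wf = 188417 / 112450 = 1.675562
Step 3: ln(1.675562) = 0.516149
Step 4: R = 8848944.0 * 0.516149 = 4567372.8 m = 4567.4 km

4567.4


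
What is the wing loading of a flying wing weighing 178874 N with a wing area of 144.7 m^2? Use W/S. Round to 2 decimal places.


Step 1: Wing loading = W / S = 178874 / 144.7
Step 2: Wing loading = 1236.17 N/m^2

1236.17


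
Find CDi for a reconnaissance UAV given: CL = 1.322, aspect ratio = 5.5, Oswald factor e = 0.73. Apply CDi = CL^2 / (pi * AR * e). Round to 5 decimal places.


Step 1: CL^2 = 1.322^2 = 1.747684
Step 2: pi * AR * e = 3.14159 * 5.5 * 0.73 = 12.613495
Step 3: CDi = 1.747684 / 12.613495 = 0.13856

0.13856


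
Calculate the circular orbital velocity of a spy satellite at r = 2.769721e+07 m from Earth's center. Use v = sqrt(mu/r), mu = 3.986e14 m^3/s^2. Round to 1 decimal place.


Step 1: mu / r = 3.986e14 / 2.769721e+07 = 14391341.2217
Step 2: v = sqrt(14391341.2217) = 3793.6 m/s

3793.6


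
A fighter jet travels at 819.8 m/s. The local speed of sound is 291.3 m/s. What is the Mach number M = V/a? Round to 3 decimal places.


Step 1: M = V / a = 819.8 / 291.3
Step 2: M = 2.814

2.814


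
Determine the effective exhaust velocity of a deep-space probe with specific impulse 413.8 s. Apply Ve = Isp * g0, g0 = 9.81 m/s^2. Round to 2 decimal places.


Step 1: Ve = Isp * g0 = 413.8 * 9.81
Step 2: Ve = 4059.38 m/s

4059.38


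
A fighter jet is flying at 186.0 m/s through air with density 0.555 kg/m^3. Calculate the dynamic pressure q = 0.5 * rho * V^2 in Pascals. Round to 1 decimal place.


Step 1: V^2 = 186.0^2 = 34596.0
Step 2: q = 0.5 * 0.555 * 34596.0
Step 3: q = 9600.4 Pa

9600.4


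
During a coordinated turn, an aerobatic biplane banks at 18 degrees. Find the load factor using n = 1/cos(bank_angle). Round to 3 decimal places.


Step 1: Convert 18 degrees to radians = 0.314159
Step 2: cos(18 deg) = 0.951057
Step 3: n = 1 / 0.951057 = 1.051

1.051


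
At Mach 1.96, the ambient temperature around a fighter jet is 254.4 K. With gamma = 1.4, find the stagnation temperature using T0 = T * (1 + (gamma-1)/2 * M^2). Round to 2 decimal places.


Step 1: (gamma-1)/2 = 0.2
Step 2: M^2 = 3.8416
Step 3: 1 + 0.2 * 3.8416 = 1.76832
Step 4: T0 = 254.4 * 1.76832 = 449.86 K

449.86


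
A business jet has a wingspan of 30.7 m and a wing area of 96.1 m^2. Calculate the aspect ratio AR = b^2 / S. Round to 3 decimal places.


Step 1: b^2 = 30.7^2 = 942.49
Step 2: AR = 942.49 / 96.1 = 9.807

9.807


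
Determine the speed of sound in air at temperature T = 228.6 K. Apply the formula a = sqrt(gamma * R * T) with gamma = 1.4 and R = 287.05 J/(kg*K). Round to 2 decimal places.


Step 1: gamma * R * T = 1.4 * 287.05 * 228.6 = 91867.482
Step 2: a = sqrt(91867.482) = 303.10 m/s

303.10


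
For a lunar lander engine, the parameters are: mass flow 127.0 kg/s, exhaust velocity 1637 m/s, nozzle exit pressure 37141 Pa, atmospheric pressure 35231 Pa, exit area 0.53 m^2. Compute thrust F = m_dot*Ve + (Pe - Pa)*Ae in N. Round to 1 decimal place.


Step 1: Momentum thrust = m_dot * Ve = 127.0 * 1637 = 207899.0 N
Step 2: Pressure thrust = (Pe - Pa) * Ae = (37141 - 35231) * 0.53 = 1012.30 N
Step 3: Total thrust F = 207899.0 + 1012.30 = 208911.3 N

208911.3


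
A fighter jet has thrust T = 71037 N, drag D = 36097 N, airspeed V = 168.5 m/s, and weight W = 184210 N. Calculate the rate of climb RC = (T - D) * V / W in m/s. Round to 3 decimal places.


Step 1: Excess thrust = T - D = 71037 - 36097 = 34940 N
Step 2: Excess power = 34940 * 168.5 = 5887390.0 W
Step 3: RC = 5887390.0 / 184210 = 31.960 m/s

31.960


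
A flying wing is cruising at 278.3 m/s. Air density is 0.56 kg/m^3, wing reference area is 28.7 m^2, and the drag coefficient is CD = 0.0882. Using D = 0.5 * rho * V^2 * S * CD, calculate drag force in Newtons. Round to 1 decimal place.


Step 1: Dynamic pressure q = 0.5 * 0.56 * 278.3^2 = 21686.2492 Pa
Step 2: Drag D = q * S * CD = 21686.2492 * 28.7 * 0.0882
Step 3: D = 54895.3 N

54895.3


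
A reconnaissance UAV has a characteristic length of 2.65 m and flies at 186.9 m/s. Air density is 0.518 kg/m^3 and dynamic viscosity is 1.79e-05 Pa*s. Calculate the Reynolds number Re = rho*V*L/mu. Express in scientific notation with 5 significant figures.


Step 1: Numerator = rho * V * L = 0.518 * 186.9 * 2.65 = 256.55763
Step 2: Re = 256.55763 / 1.79e-05
Step 3: Re = 1.4333e+07

1.4333e+07


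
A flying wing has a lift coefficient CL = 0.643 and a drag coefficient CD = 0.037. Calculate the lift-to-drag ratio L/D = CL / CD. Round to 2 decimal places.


Step 1: L/D = CL / CD = 0.643 / 0.037
Step 2: L/D = 17.38

17.38


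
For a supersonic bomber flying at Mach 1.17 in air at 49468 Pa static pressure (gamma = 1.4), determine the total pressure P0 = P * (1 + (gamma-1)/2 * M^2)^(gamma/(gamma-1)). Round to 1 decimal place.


Step 1: (gamma-1)/2 * M^2 = 0.2 * 1.3689 = 0.27378
Step 2: 1 + 0.27378 = 1.27378
Step 3: Exponent gamma/(gamma-1) = 3.5
Step 4: P0 = 49468 * 1.27378^3.5 = 115386.5 Pa

115386.5


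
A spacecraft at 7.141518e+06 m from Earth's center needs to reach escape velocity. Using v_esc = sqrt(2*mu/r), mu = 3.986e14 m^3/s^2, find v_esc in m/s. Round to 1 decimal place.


Step 1: 2*mu/r = 2 * 3.986e14 / 7.141518e+06 = 111628928.1915
Step 2: v_esc = sqrt(111628928.1915) = 10565.5 m/s

10565.5


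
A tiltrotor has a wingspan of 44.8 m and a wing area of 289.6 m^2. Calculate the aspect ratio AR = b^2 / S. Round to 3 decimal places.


Step 1: b^2 = 44.8^2 = 2007.04
Step 2: AR = 2007.04 / 289.6 = 6.930

6.930


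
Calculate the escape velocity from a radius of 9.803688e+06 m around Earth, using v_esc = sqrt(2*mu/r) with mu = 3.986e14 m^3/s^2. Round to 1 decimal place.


Step 1: 2*mu/r = 2 * 3.986e14 / 9.803688e+06 = 81316337.2804
Step 2: v_esc = sqrt(81316337.2804) = 9017.6 m/s

9017.6


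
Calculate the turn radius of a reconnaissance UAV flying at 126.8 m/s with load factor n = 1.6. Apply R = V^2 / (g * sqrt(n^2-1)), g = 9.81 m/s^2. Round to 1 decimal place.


Step 1: V^2 = 126.8^2 = 16078.24
Step 2: n^2 - 1 = 1.6^2 - 1 = 1.56
Step 3: sqrt(1.56) = 1.249
Step 4: R = 16078.24 / (9.81 * 1.249) = 1312.2 m

1312.2


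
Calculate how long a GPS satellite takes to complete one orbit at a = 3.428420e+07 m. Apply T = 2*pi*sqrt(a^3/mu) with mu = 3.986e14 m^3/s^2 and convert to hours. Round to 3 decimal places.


Step 1: a^3 / mu = 4.029787e+22 / 3.986e14 = 1.010985e+08
Step 2: sqrt(1.010985e+08) = 10054.7756 s
Step 3: T = 2*pi * 10054.7756 = 63176.02 s
Step 4: T in hours = 63176.02 / 3600 = 17.549 hours

17.549


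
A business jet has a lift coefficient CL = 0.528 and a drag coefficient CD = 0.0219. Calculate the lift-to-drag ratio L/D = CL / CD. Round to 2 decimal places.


Step 1: L/D = CL / CD = 0.528 / 0.0219
Step 2: L/D = 24.11

24.11


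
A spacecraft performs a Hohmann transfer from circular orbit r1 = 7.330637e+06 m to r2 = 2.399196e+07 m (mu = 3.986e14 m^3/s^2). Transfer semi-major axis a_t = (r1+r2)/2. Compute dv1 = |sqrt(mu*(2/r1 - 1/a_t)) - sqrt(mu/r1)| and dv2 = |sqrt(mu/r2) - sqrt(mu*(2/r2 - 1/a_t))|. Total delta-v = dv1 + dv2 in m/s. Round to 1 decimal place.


Step 1: Transfer semi-major axis a_t = (7.330637e+06 + 2.399196e+07) / 2 = 1.566130e+07 m
Step 2: v1 (circular at r1) = sqrt(mu/r1) = 7373.91 m/s
Step 3: v_t1 = sqrt(mu*(2/r1 - 1/a_t)) = 9126.76 m/s
Step 4: dv1 = |9126.76 - 7373.91| = 1752.85 m/s
Step 5: v2 (circular at r2) = 4076.02 m/s, v_t2 = 2788.64 m/s
Step 6: dv2 = |4076.02 - 2788.64| = 1287.37 m/s
Step 7: Total delta-v = 1752.85 + 1287.37 = 3040.2 m/s

3040.2


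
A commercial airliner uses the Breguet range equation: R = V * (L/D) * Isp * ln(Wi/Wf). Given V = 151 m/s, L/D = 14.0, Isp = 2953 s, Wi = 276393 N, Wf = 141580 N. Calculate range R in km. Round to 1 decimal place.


Step 1: Coefficient = V * (L/D) * Isp = 151 * 14.0 * 2953 = 6242642.0 m
Step 2: Wi/Wf = 276393 / 141580 = 1.952204
Step 3: ln(1.952204) = 0.668959
Step 4: R = 6242642.0 * 0.668959 = 4176070.5 m = 4176.1 km

4176.1


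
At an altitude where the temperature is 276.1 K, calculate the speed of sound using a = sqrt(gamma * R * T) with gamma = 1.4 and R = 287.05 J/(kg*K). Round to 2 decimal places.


Step 1: gamma * R * T = 1.4 * 287.05 * 276.1 = 110956.307
Step 2: a = sqrt(110956.307) = 333.10 m/s

333.10


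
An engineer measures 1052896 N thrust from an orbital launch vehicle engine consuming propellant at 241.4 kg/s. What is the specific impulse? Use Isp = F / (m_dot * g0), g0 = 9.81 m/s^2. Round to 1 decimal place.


Step 1: m_dot * g0 = 241.4 * 9.81 = 2368.13
Step 2: Isp = 1052896 / 2368.13 = 444.6 s

444.6


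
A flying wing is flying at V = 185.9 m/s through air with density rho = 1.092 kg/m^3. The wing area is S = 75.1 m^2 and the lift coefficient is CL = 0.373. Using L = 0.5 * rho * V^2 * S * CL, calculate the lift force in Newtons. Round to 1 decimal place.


Step 1: Calculate dynamic pressure q = 0.5 * 1.092 * 185.9^2 = 0.5 * 1.092 * 34558.81 = 18869.1103 Pa
Step 2: Multiply by wing area and lift coefficient: L = 18869.1103 * 75.1 * 0.373
Step 3: L = 1417070.1805 * 0.373 = 528567.2 N

528567.2


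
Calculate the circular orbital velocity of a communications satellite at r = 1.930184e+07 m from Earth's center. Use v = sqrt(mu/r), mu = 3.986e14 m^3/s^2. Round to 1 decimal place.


Step 1: mu / r = 3.986e14 / 1.930184e+07 = 20650880.9523
Step 2: v = sqrt(20650880.9523) = 4544.3 m/s

4544.3


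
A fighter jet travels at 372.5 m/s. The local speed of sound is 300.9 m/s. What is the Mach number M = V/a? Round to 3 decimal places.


Step 1: M = V / a = 372.5 / 300.9
Step 2: M = 1.238

1.238


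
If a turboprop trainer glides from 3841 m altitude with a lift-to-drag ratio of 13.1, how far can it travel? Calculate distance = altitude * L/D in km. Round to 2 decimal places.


Step 1: Glide distance = altitude * L/D = 3841 * 13.1 = 50317.1 m
Step 2: Convert to km: 50317.1 / 1000 = 50.32 km

50.32


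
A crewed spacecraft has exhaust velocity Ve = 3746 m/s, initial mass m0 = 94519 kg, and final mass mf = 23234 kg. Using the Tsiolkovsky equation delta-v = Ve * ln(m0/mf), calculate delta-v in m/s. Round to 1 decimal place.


Step 1: Mass ratio m0/mf = 94519 / 23234 = 4.068133
Step 2: ln(4.068133) = 1.403184
Step 3: delta-v = 3746 * 1.403184 = 5256.3 m/s

5256.3


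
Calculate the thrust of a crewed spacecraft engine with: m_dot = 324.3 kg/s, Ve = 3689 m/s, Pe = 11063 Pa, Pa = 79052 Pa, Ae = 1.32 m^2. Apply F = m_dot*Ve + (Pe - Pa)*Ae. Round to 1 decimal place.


Step 1: Momentum thrust = m_dot * Ve = 324.3 * 3689 = 1196342.7 N
Step 2: Pressure thrust = (Pe - Pa) * Ae = (11063 - 79052) * 1.32 = -89745.48 N
Step 3: Total thrust F = 1196342.7 + -89745.48 = 1106597.2 N

1106597.2


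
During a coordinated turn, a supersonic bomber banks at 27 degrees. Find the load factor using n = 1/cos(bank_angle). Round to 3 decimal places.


Step 1: Convert 27 degrees to radians = 0.471239
Step 2: cos(27 deg) = 0.891007
Step 3: n = 1 / 0.891007 = 1.122

1.122


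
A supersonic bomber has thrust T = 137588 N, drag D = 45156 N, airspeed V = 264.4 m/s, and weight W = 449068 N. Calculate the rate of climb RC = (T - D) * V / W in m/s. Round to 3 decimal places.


Step 1: Excess thrust = T - D = 137588 - 45156 = 92432 N
Step 2: Excess power = 92432 * 264.4 = 24439020.8 W
Step 3: RC = 24439020.8 / 449068 = 54.422 m/s

54.422


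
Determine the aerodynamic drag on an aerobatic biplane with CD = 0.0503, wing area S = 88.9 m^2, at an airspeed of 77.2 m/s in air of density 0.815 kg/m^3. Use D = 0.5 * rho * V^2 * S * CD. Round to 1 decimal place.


Step 1: Dynamic pressure q = 0.5 * 0.815 * 77.2^2 = 2428.6348 Pa
Step 2: Drag D = q * S * CD = 2428.6348 * 88.9 * 0.0503
Step 3: D = 10860.1 N

10860.1


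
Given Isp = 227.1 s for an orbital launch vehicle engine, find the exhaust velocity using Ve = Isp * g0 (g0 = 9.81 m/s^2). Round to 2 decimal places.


Step 1: Ve = Isp * g0 = 227.1 * 9.81
Step 2: Ve = 2227.85 m/s

2227.85


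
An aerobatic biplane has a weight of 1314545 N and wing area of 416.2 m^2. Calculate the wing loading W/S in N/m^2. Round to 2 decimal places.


Step 1: Wing loading = W / S = 1314545 / 416.2
Step 2: Wing loading = 3158.45 N/m^2

3158.45


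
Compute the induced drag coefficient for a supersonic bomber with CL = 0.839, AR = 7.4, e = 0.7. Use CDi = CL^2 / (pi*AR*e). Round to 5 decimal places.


Step 1: CL^2 = 0.839^2 = 0.703921
Step 2: pi * AR * e = 3.14159 * 7.4 * 0.7 = 16.27345
Step 3: CDi = 0.703921 / 16.27345 = 0.04326

0.04326


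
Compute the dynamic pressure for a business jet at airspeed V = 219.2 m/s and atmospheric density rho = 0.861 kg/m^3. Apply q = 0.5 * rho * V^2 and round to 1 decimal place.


Step 1: V^2 = 219.2^2 = 48048.64
Step 2: q = 0.5 * 0.861 * 48048.64
Step 3: q = 20684.9 Pa

20684.9


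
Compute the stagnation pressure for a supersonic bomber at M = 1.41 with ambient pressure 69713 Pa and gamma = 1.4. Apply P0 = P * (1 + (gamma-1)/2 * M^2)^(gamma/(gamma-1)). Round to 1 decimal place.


Step 1: (gamma-1)/2 * M^2 = 0.2 * 1.9881 = 0.39762
Step 2: 1 + 0.39762 = 1.39762
Step 3: Exponent gamma/(gamma-1) = 3.5
Step 4: P0 = 69713 * 1.39762^3.5 = 224996.4 Pa

224996.4


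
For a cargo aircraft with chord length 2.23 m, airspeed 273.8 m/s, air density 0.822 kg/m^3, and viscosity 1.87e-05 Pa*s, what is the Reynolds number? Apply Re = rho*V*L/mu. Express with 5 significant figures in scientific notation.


Step 1: Numerator = rho * V * L = 0.822 * 273.8 * 2.23 = 501.891828
Step 2: Re = 501.891828 / 1.87e-05
Step 3: Re = 2.6839e+07

2.6839e+07


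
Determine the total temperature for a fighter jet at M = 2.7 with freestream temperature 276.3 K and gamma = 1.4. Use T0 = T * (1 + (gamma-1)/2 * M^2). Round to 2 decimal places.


Step 1: (gamma-1)/2 = 0.2
Step 2: M^2 = 7.29
Step 3: 1 + 0.2 * 7.29 = 2.458
Step 4: T0 = 276.3 * 2.458 = 679.15 K

679.15


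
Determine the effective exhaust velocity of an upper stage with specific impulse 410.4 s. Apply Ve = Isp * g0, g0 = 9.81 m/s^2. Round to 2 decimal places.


Step 1: Ve = Isp * g0 = 410.4 * 9.81
Step 2: Ve = 4026.02 m/s

4026.02


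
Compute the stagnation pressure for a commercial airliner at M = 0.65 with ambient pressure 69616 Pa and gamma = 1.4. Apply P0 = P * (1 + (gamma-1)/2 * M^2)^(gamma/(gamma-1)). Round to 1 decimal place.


Step 1: (gamma-1)/2 * M^2 = 0.2 * 0.4225 = 0.0845
Step 2: 1 + 0.0845 = 1.0845
Step 3: Exponent gamma/(gamma-1) = 3.5
Step 4: P0 = 69616 * 1.0845^3.5 = 92472.5 Pa

92472.5


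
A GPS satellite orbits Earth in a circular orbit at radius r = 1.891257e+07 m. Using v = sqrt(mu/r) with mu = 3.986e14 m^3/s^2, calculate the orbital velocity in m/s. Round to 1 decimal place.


Step 1: mu / r = 3.986e14 / 1.891257e+07 = 21075929.9239
Step 2: v = sqrt(21075929.9239) = 4590.9 m/s

4590.9


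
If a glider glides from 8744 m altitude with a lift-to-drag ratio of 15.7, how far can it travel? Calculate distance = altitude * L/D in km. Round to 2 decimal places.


Step 1: Glide distance = altitude * L/D = 8744 * 15.7 = 137280.8 m
Step 2: Convert to km: 137280.8 / 1000 = 137.28 km

137.28


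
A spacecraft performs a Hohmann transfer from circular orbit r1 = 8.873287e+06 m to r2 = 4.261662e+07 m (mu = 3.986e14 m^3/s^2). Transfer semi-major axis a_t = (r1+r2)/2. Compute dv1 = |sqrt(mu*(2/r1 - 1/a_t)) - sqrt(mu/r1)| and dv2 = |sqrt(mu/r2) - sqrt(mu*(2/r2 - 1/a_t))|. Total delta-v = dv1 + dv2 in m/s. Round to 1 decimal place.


Step 1: Transfer semi-major axis a_t = (8.873287e+06 + 4.261662e+07) / 2 = 2.574495e+07 m
Step 2: v1 (circular at r1) = sqrt(mu/r1) = 6702.34 m/s
Step 3: v_t1 = sqrt(mu*(2/r1 - 1/a_t)) = 8623.23 m/s
Step 4: dv1 = |8623.23 - 6702.34| = 1920.89 m/s
Step 5: v2 (circular at r2) = 3058.29 m/s, v_t2 = 1795.46 m/s
Step 6: dv2 = |3058.29 - 1795.46| = 1262.83 m/s
Step 7: Total delta-v = 1920.89 + 1262.83 = 3183.7 m/s

3183.7


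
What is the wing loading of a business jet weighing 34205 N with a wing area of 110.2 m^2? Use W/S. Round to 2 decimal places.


Step 1: Wing loading = W / S = 34205 / 110.2
Step 2: Wing loading = 310.39 N/m^2

310.39


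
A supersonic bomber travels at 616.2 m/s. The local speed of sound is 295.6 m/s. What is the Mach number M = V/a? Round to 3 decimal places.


Step 1: M = V / a = 616.2 / 295.6
Step 2: M = 2.085

2.085


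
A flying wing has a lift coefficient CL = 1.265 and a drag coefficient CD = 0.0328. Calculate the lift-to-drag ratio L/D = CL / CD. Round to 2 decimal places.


Step 1: L/D = CL / CD = 1.265 / 0.0328
Step 2: L/D = 38.57

38.57


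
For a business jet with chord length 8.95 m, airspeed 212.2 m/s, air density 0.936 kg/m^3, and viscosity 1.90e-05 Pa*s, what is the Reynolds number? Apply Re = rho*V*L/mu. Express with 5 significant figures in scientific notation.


Step 1: Numerator = rho * V * L = 0.936 * 212.2 * 8.95 = 1777.64184
Step 2: Re = 1777.64184 / 1.90e-05
Step 3: Re = 9.3560e+07

9.3560e+07


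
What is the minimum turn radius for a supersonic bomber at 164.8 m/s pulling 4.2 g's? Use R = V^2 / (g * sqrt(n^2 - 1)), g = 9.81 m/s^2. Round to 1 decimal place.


Step 1: V^2 = 164.8^2 = 27159.04
Step 2: n^2 - 1 = 4.2^2 - 1 = 16.64
Step 3: sqrt(16.64) = 4.079216
Step 4: R = 27159.04 / (9.81 * 4.079216) = 678.7 m

678.7


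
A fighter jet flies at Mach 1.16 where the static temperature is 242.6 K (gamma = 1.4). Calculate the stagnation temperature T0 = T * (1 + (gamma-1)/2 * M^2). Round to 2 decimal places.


Step 1: (gamma-1)/2 = 0.2
Step 2: M^2 = 1.3456
Step 3: 1 + 0.2 * 1.3456 = 1.26912
Step 4: T0 = 242.6 * 1.26912 = 307.89 K

307.89


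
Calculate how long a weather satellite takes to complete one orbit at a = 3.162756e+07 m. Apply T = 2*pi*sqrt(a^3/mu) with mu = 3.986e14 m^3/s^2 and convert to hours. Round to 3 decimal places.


Step 1: a^3 / mu = 3.163713e+22 / 3.986e14 = 7.937062e+07
Step 2: sqrt(7.937062e+07) = 8909.019 s
Step 3: T = 2*pi * 8909.019 = 55977.02 s
Step 4: T in hours = 55977.02 / 3600 = 15.549 hours

15.549


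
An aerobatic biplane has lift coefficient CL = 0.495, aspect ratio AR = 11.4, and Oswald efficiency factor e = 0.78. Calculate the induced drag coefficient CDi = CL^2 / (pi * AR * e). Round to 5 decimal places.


Step 1: CL^2 = 0.495^2 = 0.245025
Step 2: pi * AR * e = 3.14159 * 11.4 * 0.78 = 27.935042
Step 3: CDi = 0.245025 / 27.935042 = 0.00877

0.00877


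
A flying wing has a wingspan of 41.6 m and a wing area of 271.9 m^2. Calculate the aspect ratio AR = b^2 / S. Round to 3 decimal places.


Step 1: b^2 = 41.6^2 = 1730.56
Step 2: AR = 1730.56 / 271.9 = 6.365

6.365


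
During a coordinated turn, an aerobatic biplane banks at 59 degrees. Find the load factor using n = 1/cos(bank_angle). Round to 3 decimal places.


Step 1: Convert 59 degrees to radians = 1.029744
Step 2: cos(59 deg) = 0.515038
Step 3: n = 1 / 0.515038 = 1.942

1.942


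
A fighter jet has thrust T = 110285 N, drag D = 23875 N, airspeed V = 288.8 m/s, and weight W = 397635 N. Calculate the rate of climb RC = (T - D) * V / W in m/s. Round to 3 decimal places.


Step 1: Excess thrust = T - D = 110285 - 23875 = 86410 N
Step 2: Excess power = 86410 * 288.8 = 24955208.0 W
Step 3: RC = 24955208.0 / 397635 = 62.759 m/s

62.759


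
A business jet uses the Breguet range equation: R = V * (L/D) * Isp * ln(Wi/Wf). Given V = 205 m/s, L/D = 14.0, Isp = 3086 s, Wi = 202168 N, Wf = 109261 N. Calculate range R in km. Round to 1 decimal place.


Step 1: Coefficient = V * (L/D) * Isp = 205 * 14.0 * 3086 = 8856820.0 m
Step 2: Wi/Wf = 202168 / 109261 = 1.850322
Step 3: ln(1.850322) = 0.61536
Step 4: R = 8856820.0 * 0.61536 = 5450128.5 m = 5450.1 km

5450.1


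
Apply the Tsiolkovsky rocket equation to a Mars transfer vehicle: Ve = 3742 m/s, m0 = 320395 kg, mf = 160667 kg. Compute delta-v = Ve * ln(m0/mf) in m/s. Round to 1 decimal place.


Step 1: Mass ratio m0/mf = 320395 / 160667 = 1.994156
Step 2: ln(1.994156) = 0.690221
Step 3: delta-v = 3742 * 0.690221 = 2582.8 m/s

2582.8


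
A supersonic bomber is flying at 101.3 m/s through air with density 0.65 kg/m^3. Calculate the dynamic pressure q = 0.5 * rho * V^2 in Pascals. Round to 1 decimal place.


Step 1: V^2 = 101.3^2 = 10261.69
Step 2: q = 0.5 * 0.65 * 10261.69
Step 3: q = 3335.0 Pa

3335.0


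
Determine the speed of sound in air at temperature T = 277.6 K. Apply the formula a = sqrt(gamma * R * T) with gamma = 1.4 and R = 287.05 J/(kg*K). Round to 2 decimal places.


Step 1: gamma * R * T = 1.4 * 287.05 * 277.6 = 111559.112
Step 2: a = sqrt(111559.112) = 334.00 m/s

334.00


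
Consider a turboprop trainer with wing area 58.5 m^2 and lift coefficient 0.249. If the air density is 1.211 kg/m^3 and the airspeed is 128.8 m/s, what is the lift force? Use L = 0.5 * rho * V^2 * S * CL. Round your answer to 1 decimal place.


Step 1: Calculate dynamic pressure q = 0.5 * 1.211 * 128.8^2 = 0.5 * 1.211 * 16589.44 = 10044.9059 Pa
Step 2: Multiply by wing area and lift coefficient: L = 10044.9059 * 58.5 * 0.249
Step 3: L = 587626.9963 * 0.249 = 146319.1 N

146319.1


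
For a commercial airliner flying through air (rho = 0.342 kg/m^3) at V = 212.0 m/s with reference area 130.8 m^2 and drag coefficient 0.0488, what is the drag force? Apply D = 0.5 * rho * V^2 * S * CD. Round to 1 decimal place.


Step 1: Dynamic pressure q = 0.5 * 0.342 * 212.0^2 = 7685.424 Pa
Step 2: Drag D = q * S * CD = 7685.424 * 130.8 * 0.0488
Step 3: D = 49056.4 N

49056.4


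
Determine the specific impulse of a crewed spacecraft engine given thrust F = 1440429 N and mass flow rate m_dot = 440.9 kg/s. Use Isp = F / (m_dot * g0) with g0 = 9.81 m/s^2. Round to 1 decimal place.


Step 1: m_dot * g0 = 440.9 * 9.81 = 4325.23
Step 2: Isp = 1440429 / 4325.23 = 333.0 s

333.0


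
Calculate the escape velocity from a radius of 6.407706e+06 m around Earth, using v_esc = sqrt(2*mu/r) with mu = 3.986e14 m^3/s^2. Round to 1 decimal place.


Step 1: 2*mu/r = 2 * 3.986e14 / 6.407706e+06 = 124412699.3342
Step 2: v_esc = sqrt(124412699.3342) = 11154.0 m/s

11154.0


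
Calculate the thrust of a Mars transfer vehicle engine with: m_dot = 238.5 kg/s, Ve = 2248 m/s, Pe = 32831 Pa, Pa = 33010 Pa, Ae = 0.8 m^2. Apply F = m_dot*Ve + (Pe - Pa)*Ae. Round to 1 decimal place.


Step 1: Momentum thrust = m_dot * Ve = 238.5 * 2248 = 536148.0 N
Step 2: Pressure thrust = (Pe - Pa) * Ae = (32831 - 33010) * 0.8 = -143.2 N
Step 3: Total thrust F = 536148.0 + -143.2 = 536004.8 N

536004.8


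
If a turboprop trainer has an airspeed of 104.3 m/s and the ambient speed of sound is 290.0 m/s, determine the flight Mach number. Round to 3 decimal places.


Step 1: M = V / a = 104.3 / 290.0
Step 2: M = 0.360

0.360


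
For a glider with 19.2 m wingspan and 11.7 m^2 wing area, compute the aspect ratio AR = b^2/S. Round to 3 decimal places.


Step 1: b^2 = 19.2^2 = 368.64
Step 2: AR = 368.64 / 11.7 = 31.508

31.508


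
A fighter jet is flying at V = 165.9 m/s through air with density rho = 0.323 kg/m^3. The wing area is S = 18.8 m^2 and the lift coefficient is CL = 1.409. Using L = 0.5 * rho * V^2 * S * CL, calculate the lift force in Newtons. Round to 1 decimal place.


Step 1: Calculate dynamic pressure q = 0.5 * 0.323 * 165.9^2 = 0.5 * 0.323 * 27522.81 = 4444.9338 Pa
Step 2: Multiply by wing area and lift coefficient: L = 4444.9338 * 18.8 * 1.409
Step 3: L = 83564.7557 * 1.409 = 117742.7 N

117742.7


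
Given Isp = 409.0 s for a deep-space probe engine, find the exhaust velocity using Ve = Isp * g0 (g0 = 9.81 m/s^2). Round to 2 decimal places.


Step 1: Ve = Isp * g0 = 409.0 * 9.81
Step 2: Ve = 4012.29 m/s

4012.29


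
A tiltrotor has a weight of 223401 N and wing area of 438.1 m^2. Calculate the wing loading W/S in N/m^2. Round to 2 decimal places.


Step 1: Wing loading = W / S = 223401 / 438.1
Step 2: Wing loading = 509.93 N/m^2

509.93


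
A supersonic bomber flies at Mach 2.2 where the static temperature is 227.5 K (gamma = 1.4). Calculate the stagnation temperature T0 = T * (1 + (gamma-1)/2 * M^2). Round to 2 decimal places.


Step 1: (gamma-1)/2 = 0.2
Step 2: M^2 = 4.84
Step 3: 1 + 0.2 * 4.84 = 1.968
Step 4: T0 = 227.5 * 1.968 = 447.72 K

447.72


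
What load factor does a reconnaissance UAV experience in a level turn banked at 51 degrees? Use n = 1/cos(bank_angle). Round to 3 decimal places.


Step 1: Convert 51 degrees to radians = 0.890118
Step 2: cos(51 deg) = 0.62932
Step 3: n = 1 / 0.62932 = 1.589

1.589


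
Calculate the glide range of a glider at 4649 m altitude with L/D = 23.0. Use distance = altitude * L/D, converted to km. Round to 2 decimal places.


Step 1: Glide distance = altitude * L/D = 4649 * 23.0 = 106927.0 m
Step 2: Convert to km: 106927.0 / 1000 = 106.93 km

106.93


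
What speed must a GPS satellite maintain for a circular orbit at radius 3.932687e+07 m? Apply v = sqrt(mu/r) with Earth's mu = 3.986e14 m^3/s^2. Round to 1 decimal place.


Step 1: mu / r = 3.986e14 / 3.932687e+07 = 10135563.8015
Step 2: v = sqrt(10135563.8015) = 3183.6 m/s

3183.6


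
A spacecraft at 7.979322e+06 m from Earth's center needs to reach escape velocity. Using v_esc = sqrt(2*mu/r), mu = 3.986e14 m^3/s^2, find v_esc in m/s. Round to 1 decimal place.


Step 1: 2*mu/r = 2 * 3.986e14 / 7.979322e+06 = 99908237.8177
Step 2: v_esc = sqrt(99908237.8177) = 9995.4 m/s

9995.4


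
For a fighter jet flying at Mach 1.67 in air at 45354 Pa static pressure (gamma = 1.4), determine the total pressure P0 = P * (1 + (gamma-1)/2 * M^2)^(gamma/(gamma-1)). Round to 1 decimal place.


Step 1: (gamma-1)/2 * M^2 = 0.2 * 2.7889 = 0.55778
Step 2: 1 + 0.55778 = 1.55778
Step 3: Exponent gamma/(gamma-1) = 3.5
Step 4: P0 = 45354 * 1.55778^3.5 = 213986.8 Pa

213986.8


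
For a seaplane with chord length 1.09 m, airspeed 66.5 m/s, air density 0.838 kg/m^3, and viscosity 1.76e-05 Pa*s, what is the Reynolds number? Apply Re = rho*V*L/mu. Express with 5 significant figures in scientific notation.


Step 1: Numerator = rho * V * L = 0.838 * 66.5 * 1.09 = 60.74243
Step 2: Re = 60.74243 / 1.76e-05
Step 3: Re = 3.4513e+06

3.4513e+06


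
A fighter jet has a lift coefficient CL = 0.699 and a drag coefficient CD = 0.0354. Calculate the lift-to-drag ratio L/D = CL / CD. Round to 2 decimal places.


Step 1: L/D = CL / CD = 0.699 / 0.0354
Step 2: L/D = 19.75

19.75


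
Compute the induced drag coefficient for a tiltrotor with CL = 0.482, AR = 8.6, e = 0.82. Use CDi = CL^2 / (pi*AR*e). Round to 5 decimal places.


Step 1: CL^2 = 0.482^2 = 0.232324
Step 2: pi * AR * e = 3.14159 * 8.6 * 0.82 = 22.154511
Step 3: CDi = 0.232324 / 22.154511 = 0.01049

0.01049


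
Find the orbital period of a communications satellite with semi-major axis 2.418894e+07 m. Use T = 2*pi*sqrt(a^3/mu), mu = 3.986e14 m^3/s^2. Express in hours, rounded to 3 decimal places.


Step 1: a^3 / mu = 1.415307e+22 / 3.986e14 = 3.550694e+07
Step 2: sqrt(3.550694e+07) = 5958.7698 s
Step 3: T = 2*pi * 5958.7698 = 37440.05 s
Step 4: T in hours = 37440.05 / 3600 = 10.400 hours

10.400


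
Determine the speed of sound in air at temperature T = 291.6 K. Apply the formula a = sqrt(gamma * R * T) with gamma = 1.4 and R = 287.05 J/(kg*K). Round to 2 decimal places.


Step 1: gamma * R * T = 1.4 * 287.05 * 291.6 = 117185.292
Step 2: a = sqrt(117185.292) = 342.32 m/s

342.32


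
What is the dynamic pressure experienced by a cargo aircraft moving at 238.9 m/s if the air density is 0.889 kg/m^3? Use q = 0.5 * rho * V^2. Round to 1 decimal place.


Step 1: V^2 = 238.9^2 = 57073.21
Step 2: q = 0.5 * 0.889 * 57073.21
Step 3: q = 25369.0 Pa

25369.0


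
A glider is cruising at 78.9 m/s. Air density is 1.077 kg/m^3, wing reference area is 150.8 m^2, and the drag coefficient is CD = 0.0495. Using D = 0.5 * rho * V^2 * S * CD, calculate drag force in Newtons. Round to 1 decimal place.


Step 1: Dynamic pressure q = 0.5 * 1.077 * 78.9^2 = 3352.2756 Pa
Step 2: Drag D = q * S * CD = 3352.2756 * 150.8 * 0.0495
Step 3: D = 25023.4 N

25023.4


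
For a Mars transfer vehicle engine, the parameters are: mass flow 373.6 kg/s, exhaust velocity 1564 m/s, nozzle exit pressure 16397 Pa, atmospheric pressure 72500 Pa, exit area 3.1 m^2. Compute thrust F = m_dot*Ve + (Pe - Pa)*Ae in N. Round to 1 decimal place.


Step 1: Momentum thrust = m_dot * Ve = 373.6 * 1564 = 584310.4 N
Step 2: Pressure thrust = (Pe - Pa) * Ae = (16397 - 72500) * 3.1 = -173919.3 N
Step 3: Total thrust F = 584310.4 + -173919.3 = 410391.1 N

410391.1


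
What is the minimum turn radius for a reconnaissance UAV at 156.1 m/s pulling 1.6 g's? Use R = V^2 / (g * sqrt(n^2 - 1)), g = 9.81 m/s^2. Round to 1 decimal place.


Step 1: V^2 = 156.1^2 = 24367.21
Step 2: n^2 - 1 = 1.6^2 - 1 = 1.56
Step 3: sqrt(1.56) = 1.249
Step 4: R = 24367.21 / (9.81 * 1.249) = 1988.7 m

1988.7


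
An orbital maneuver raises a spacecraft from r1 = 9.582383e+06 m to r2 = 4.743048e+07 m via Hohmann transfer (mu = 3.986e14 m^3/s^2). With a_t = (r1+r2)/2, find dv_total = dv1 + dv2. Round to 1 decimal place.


Step 1: Transfer semi-major axis a_t = (9.582383e+06 + 4.743048e+07) / 2 = 2.850643e+07 m
Step 2: v1 (circular at r1) = sqrt(mu/r1) = 6449.59 m/s
Step 3: v_t1 = sqrt(mu*(2/r1 - 1/a_t)) = 8319.35 m/s
Step 4: dv1 = |8319.35 - 6449.59| = 1869.76 m/s
Step 5: v2 (circular at r2) = 2898.94 m/s, v_t2 = 1680.76 m/s
Step 6: dv2 = |2898.94 - 1680.76| = 1218.19 m/s
Step 7: Total delta-v = 1869.76 + 1218.19 = 3087.9 m/s

3087.9


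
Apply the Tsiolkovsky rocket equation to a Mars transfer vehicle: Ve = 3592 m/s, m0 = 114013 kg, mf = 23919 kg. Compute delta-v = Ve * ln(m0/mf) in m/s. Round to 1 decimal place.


Step 1: Mass ratio m0/mf = 114013 / 23919 = 4.766629
Step 2: ln(4.766629) = 1.561639
Step 3: delta-v = 3592 * 1.561639 = 5609.4 m/s

5609.4


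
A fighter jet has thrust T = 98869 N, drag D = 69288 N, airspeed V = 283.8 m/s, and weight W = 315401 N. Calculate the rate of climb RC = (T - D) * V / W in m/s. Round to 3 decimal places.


Step 1: Excess thrust = T - D = 98869 - 69288 = 29581 N
Step 2: Excess power = 29581 * 283.8 = 8395087.8 W
Step 3: RC = 8395087.8 / 315401 = 26.617 m/s

26.617


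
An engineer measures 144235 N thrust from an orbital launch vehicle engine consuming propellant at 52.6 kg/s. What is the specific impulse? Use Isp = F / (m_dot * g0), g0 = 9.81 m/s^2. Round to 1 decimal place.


Step 1: m_dot * g0 = 52.6 * 9.81 = 516.01
Step 2: Isp = 144235 / 516.01 = 279.5 s

279.5


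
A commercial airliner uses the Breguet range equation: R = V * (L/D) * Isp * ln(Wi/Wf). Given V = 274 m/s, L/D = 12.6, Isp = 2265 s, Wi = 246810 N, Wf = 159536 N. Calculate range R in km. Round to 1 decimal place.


Step 1: Coefficient = V * (L/D) * Isp = 274 * 12.6 * 2265 = 7819686.0 m
Step 2: Wi/Wf = 246810 / 159536 = 1.547049
Step 3: ln(1.547049) = 0.436349
Step 4: R = 7819686.0 * 0.436349 = 3412113.8 m = 3412.1 km

3412.1


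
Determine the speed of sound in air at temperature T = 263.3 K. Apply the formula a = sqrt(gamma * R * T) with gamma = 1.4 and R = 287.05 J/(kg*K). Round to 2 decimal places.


Step 1: gamma * R * T = 1.4 * 287.05 * 263.3 = 105812.371
Step 2: a = sqrt(105812.371) = 325.29 m/s

325.29


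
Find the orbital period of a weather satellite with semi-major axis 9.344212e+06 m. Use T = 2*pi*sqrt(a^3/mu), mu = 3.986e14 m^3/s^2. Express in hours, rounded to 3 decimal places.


Step 1: a^3 / mu = 8.158833e+20 / 3.986e14 = 2.046872e+06
Step 2: sqrt(2.046872e+06) = 1430.6895 s
Step 3: T = 2*pi * 1430.6895 = 8989.29 s
Step 4: T in hours = 8989.29 / 3600 = 2.497 hours

2.497


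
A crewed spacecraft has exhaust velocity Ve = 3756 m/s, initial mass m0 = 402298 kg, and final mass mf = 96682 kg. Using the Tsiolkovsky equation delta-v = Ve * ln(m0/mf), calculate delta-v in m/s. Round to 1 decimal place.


Step 1: Mass ratio m0/mf = 402298 / 96682 = 4.161043
Step 2: ln(4.161043) = 1.425766
Step 3: delta-v = 3756 * 1.425766 = 5355.2 m/s

5355.2


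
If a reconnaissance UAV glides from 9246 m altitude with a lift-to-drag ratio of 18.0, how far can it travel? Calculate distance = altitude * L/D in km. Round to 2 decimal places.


Step 1: Glide distance = altitude * L/D = 9246 * 18.0 = 166428.0 m
Step 2: Convert to km: 166428.0 / 1000 = 166.43 km

166.43


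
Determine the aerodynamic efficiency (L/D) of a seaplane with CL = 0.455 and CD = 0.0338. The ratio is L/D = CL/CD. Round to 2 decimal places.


Step 1: L/D = CL / CD = 0.455 / 0.0338
Step 2: L/D = 13.46

13.46


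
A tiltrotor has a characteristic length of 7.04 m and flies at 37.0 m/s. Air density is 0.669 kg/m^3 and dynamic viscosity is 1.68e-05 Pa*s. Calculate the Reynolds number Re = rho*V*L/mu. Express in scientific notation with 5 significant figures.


Step 1: Numerator = rho * V * L = 0.669 * 37.0 * 7.04 = 174.26112
Step 2: Re = 174.26112 / 1.68e-05
Step 3: Re = 1.0373e+07

1.0373e+07


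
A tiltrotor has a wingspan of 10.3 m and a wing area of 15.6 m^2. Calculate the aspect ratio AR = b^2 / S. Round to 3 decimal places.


Step 1: b^2 = 10.3^2 = 106.09
Step 2: AR = 106.09 / 15.6 = 6.801

6.801


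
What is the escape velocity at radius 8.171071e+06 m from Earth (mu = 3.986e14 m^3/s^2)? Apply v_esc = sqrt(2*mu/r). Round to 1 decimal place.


Step 1: 2*mu/r = 2 * 3.986e14 / 8.171071e+06 = 97563709.8246
Step 2: v_esc = sqrt(97563709.8246) = 9877.4 m/s

9877.4


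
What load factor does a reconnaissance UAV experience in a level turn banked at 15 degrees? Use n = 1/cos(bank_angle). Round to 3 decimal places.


Step 1: Convert 15 degrees to radians = 0.261799
Step 2: cos(15 deg) = 0.965926
Step 3: n = 1 / 0.965926 = 1.035

1.035


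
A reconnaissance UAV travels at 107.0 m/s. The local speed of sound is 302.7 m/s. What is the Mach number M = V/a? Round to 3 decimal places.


Step 1: M = V / a = 107.0 / 302.7
Step 2: M = 0.353

0.353


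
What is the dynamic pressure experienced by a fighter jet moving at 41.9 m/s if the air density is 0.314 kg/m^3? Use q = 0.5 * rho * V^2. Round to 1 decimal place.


Step 1: V^2 = 41.9^2 = 1755.61
Step 2: q = 0.5 * 0.314 * 1755.61
Step 3: q = 275.6 Pa

275.6
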